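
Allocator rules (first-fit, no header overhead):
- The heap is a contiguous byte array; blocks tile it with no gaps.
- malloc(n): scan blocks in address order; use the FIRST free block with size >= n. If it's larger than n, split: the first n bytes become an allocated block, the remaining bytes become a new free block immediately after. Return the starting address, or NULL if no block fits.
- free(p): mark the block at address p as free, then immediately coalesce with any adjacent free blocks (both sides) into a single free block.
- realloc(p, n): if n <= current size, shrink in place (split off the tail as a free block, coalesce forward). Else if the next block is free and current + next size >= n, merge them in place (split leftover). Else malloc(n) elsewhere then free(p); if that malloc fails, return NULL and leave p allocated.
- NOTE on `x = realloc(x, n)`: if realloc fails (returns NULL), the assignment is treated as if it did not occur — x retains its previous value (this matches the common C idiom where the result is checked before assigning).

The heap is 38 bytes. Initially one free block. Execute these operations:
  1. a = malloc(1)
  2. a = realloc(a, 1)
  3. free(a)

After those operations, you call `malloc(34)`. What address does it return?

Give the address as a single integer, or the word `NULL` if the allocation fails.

Answer: 0

Derivation:
Op 1: a = malloc(1) -> a = 0; heap: [0-0 ALLOC][1-37 FREE]
Op 2: a = realloc(a, 1) -> a = 0; heap: [0-0 ALLOC][1-37 FREE]
Op 3: free(a) -> (freed a); heap: [0-37 FREE]
malloc(34): first-fit scan over [0-37 FREE] -> 0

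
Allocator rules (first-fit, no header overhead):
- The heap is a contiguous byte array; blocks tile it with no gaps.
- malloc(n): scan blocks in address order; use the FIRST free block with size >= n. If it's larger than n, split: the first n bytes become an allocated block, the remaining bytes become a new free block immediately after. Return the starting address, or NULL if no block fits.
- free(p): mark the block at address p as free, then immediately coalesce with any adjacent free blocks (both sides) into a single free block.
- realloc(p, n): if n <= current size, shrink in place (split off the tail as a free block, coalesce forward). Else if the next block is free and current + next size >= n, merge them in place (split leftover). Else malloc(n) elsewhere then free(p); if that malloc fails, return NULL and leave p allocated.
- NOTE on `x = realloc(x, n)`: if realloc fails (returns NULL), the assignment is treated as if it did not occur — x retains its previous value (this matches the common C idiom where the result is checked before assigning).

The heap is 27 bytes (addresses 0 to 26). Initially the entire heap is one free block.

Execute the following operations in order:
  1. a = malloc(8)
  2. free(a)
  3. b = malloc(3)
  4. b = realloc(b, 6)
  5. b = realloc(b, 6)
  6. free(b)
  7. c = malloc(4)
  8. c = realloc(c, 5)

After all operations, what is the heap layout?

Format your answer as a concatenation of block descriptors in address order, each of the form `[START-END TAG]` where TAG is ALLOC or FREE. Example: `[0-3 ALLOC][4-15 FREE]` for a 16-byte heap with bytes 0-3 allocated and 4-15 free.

Op 1: a = malloc(8) -> a = 0; heap: [0-7 ALLOC][8-26 FREE]
Op 2: free(a) -> (freed a); heap: [0-26 FREE]
Op 3: b = malloc(3) -> b = 0; heap: [0-2 ALLOC][3-26 FREE]
Op 4: b = realloc(b, 6) -> b = 0; heap: [0-5 ALLOC][6-26 FREE]
Op 5: b = realloc(b, 6) -> b = 0; heap: [0-5 ALLOC][6-26 FREE]
Op 6: free(b) -> (freed b); heap: [0-26 FREE]
Op 7: c = malloc(4) -> c = 0; heap: [0-3 ALLOC][4-26 FREE]
Op 8: c = realloc(c, 5) -> c = 0; heap: [0-4 ALLOC][5-26 FREE]

Answer: [0-4 ALLOC][5-26 FREE]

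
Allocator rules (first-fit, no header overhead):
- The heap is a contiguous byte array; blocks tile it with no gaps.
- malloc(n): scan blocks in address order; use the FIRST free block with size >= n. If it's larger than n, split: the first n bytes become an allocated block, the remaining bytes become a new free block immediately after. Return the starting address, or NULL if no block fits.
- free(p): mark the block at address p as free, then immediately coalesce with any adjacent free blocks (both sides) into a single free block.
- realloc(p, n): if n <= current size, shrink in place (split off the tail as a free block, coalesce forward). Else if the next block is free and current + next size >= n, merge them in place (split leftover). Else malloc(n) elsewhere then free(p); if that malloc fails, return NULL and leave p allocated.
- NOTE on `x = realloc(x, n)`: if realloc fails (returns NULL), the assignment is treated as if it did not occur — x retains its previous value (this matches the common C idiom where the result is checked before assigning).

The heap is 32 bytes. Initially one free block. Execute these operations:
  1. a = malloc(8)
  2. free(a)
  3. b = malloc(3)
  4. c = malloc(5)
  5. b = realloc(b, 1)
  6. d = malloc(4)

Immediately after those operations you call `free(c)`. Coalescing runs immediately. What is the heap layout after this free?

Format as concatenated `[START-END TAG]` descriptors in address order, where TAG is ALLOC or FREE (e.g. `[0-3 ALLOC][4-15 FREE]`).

Op 1: a = malloc(8) -> a = 0; heap: [0-7 ALLOC][8-31 FREE]
Op 2: free(a) -> (freed a); heap: [0-31 FREE]
Op 3: b = malloc(3) -> b = 0; heap: [0-2 ALLOC][3-31 FREE]
Op 4: c = malloc(5) -> c = 3; heap: [0-2 ALLOC][3-7 ALLOC][8-31 FREE]
Op 5: b = realloc(b, 1) -> b = 0; heap: [0-0 ALLOC][1-2 FREE][3-7 ALLOC][8-31 FREE]
Op 6: d = malloc(4) -> d = 8; heap: [0-0 ALLOC][1-2 FREE][3-7 ALLOC][8-11 ALLOC][12-31 FREE]
free(c): c = 3 -> block [3-7 ALLOC]; mark free, coalesce with adjacent free neighbors -> [0-0 ALLOC][1-7 FREE][8-11 ALLOC][12-31 FREE]

Answer: [0-0 ALLOC][1-7 FREE][8-11 ALLOC][12-31 FREE]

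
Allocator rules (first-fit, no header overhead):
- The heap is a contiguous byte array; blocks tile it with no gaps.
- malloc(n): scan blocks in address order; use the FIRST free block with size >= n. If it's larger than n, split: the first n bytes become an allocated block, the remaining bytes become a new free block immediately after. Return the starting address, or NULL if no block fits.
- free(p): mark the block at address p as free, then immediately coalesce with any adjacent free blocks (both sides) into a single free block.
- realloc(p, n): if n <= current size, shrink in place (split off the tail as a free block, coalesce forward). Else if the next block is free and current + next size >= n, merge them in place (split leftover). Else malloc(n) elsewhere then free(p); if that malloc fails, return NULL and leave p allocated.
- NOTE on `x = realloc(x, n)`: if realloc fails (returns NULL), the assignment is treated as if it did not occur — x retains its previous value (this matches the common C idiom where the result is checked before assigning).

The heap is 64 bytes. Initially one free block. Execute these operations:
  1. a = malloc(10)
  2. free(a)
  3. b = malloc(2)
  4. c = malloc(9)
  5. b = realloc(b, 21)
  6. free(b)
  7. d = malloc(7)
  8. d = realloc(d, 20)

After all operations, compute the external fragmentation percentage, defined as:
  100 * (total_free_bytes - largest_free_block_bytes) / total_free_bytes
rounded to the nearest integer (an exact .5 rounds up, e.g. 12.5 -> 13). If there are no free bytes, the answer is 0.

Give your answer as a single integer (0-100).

Op 1: a = malloc(10) -> a = 0; heap: [0-9 ALLOC][10-63 FREE]
Op 2: free(a) -> (freed a); heap: [0-63 FREE]
Op 3: b = malloc(2) -> b = 0; heap: [0-1 ALLOC][2-63 FREE]
Op 4: c = malloc(9) -> c = 2; heap: [0-1 ALLOC][2-10 ALLOC][11-63 FREE]
Op 5: b = realloc(b, 21) -> b = 11; heap: [0-1 FREE][2-10 ALLOC][11-31 ALLOC][32-63 FREE]
Op 6: free(b) -> (freed b); heap: [0-1 FREE][2-10 ALLOC][11-63 FREE]
Op 7: d = malloc(7) -> d = 11; heap: [0-1 FREE][2-10 ALLOC][11-17 ALLOC][18-63 FREE]
Op 8: d = realloc(d, 20) -> d = 11; heap: [0-1 FREE][2-10 ALLOC][11-30 ALLOC][31-63 FREE]
Free blocks: [2 33] total_free=35 largest=33 -> 100*(35-33)/35 = 200/35 ≈ 5.714 -> rounds to 6

Answer: 6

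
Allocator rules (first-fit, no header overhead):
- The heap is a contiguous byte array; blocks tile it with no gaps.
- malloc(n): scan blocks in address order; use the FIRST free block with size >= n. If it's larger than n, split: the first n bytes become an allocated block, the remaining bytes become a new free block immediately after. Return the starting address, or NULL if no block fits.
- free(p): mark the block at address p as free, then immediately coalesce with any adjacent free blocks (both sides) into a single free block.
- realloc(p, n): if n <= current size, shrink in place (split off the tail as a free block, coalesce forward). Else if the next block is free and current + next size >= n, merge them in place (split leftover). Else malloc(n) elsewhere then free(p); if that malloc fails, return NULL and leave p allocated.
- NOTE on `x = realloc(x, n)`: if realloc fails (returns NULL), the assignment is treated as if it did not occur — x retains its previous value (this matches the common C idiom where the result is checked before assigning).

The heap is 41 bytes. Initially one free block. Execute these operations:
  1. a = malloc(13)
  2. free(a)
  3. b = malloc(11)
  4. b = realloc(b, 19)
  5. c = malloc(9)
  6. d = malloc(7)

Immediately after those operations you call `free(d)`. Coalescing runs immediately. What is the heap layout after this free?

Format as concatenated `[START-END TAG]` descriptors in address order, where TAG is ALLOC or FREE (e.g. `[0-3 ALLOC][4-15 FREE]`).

Op 1: a = malloc(13) -> a = 0; heap: [0-12 ALLOC][13-40 FREE]
Op 2: free(a) -> (freed a); heap: [0-40 FREE]
Op 3: b = malloc(11) -> b = 0; heap: [0-10 ALLOC][11-40 FREE]
Op 4: b = realloc(b, 19) -> b = 0; heap: [0-18 ALLOC][19-40 FREE]
Op 5: c = malloc(9) -> c = 19; heap: [0-18 ALLOC][19-27 ALLOC][28-40 FREE]
Op 6: d = malloc(7) -> d = 28; heap: [0-18 ALLOC][19-27 ALLOC][28-34 ALLOC][35-40 FREE]
free(d): d = 28 -> block [28-34 ALLOC]; mark free, coalesce with adjacent free neighbors -> [0-18 ALLOC][19-27 ALLOC][28-40 FREE]

Answer: [0-18 ALLOC][19-27 ALLOC][28-40 FREE]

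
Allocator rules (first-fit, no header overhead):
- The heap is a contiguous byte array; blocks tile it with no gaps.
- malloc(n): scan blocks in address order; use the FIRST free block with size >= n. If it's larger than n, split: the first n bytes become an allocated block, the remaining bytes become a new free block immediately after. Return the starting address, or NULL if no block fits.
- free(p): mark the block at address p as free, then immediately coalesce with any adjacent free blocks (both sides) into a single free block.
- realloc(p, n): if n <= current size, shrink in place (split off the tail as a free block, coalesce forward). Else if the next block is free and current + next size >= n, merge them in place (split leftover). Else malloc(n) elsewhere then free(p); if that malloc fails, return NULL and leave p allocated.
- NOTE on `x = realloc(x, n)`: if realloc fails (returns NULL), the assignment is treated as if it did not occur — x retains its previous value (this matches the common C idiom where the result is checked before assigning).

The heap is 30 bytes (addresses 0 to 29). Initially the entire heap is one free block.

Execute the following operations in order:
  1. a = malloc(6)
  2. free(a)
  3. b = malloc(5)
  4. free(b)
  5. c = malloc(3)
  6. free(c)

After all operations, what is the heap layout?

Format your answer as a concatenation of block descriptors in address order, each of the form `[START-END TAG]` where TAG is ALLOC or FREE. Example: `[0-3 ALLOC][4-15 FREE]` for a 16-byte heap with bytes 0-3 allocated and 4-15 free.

Op 1: a = malloc(6) -> a = 0; heap: [0-5 ALLOC][6-29 FREE]
Op 2: free(a) -> (freed a); heap: [0-29 FREE]
Op 3: b = malloc(5) -> b = 0; heap: [0-4 ALLOC][5-29 FREE]
Op 4: free(b) -> (freed b); heap: [0-29 FREE]
Op 5: c = malloc(3) -> c = 0; heap: [0-2 ALLOC][3-29 FREE]
Op 6: free(c) -> (freed c); heap: [0-29 FREE]

Answer: [0-29 FREE]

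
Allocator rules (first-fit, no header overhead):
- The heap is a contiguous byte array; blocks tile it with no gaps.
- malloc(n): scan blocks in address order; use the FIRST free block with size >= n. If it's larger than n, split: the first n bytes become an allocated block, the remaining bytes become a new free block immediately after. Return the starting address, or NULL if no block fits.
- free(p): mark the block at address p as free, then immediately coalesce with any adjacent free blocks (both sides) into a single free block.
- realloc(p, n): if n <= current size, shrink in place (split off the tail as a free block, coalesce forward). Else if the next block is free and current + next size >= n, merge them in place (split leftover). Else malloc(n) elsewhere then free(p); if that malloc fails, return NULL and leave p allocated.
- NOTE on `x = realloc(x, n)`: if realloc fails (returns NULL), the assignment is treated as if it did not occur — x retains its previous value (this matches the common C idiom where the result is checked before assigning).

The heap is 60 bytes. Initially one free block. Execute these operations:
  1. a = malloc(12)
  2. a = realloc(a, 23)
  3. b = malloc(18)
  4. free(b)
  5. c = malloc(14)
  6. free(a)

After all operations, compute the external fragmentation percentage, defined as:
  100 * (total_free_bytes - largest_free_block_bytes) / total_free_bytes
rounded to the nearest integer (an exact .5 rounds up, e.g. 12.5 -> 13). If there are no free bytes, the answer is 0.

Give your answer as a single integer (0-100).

Op 1: a = malloc(12) -> a = 0; heap: [0-11 ALLOC][12-59 FREE]
Op 2: a = realloc(a, 23) -> a = 0; heap: [0-22 ALLOC][23-59 FREE]
Op 3: b = malloc(18) -> b = 23; heap: [0-22 ALLOC][23-40 ALLOC][41-59 FREE]
Op 4: free(b) -> (freed b); heap: [0-22 ALLOC][23-59 FREE]
Op 5: c = malloc(14) -> c = 23; heap: [0-22 ALLOC][23-36 ALLOC][37-59 FREE]
Op 6: free(a) -> (freed a); heap: [0-22 FREE][23-36 ALLOC][37-59 FREE]
Free blocks: [23 23] total_free=46 largest=23 -> 100*(46-23)/46 = 2300/46 = 50

Answer: 50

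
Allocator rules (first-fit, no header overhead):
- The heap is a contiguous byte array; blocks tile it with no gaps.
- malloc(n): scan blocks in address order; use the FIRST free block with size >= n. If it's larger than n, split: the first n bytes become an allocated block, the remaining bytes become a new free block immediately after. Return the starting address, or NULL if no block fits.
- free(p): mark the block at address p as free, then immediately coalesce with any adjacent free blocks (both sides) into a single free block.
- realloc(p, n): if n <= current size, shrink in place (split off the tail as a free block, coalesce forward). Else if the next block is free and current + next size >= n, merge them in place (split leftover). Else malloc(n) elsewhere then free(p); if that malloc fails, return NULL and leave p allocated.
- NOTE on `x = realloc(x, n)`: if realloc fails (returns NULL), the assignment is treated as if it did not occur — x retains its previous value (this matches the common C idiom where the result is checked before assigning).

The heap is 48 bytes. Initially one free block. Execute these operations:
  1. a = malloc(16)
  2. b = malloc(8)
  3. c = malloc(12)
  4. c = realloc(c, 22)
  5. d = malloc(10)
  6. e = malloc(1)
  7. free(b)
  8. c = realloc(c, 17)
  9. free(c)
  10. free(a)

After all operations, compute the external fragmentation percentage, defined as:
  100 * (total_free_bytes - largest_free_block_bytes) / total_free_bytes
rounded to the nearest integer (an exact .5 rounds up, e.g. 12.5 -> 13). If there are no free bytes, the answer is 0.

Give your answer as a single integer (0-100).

Op 1: a = malloc(16) -> a = 0; heap: [0-15 ALLOC][16-47 FREE]
Op 2: b = malloc(8) -> b = 16; heap: [0-15 ALLOC][16-23 ALLOC][24-47 FREE]
Op 3: c = malloc(12) -> c = 24; heap: [0-15 ALLOC][16-23 ALLOC][24-35 ALLOC][36-47 FREE]
Op 4: c = realloc(c, 22) -> c = 24; heap: [0-15 ALLOC][16-23 ALLOC][24-45 ALLOC][46-47 FREE]
Op 5: d = malloc(10) -> d = NULL; heap: [0-15 ALLOC][16-23 ALLOC][24-45 ALLOC][46-47 FREE]
Op 6: e = malloc(1) -> e = 46; heap: [0-15 ALLOC][16-23 ALLOC][24-45 ALLOC][46-46 ALLOC][47-47 FREE]
Op 7: free(b) -> (freed b); heap: [0-15 ALLOC][16-23 FREE][24-45 ALLOC][46-46 ALLOC][47-47 FREE]
Op 8: c = realloc(c, 17) -> c = 24; heap: [0-15 ALLOC][16-23 FREE][24-40 ALLOC][41-45 FREE][46-46 ALLOC][47-47 FREE]
Op 9: free(c) -> (freed c); heap: [0-15 ALLOC][16-45 FREE][46-46 ALLOC][47-47 FREE]
Op 10: free(a) -> (freed a); heap: [0-45 FREE][46-46 ALLOC][47-47 FREE]
Free blocks: [46 1] total_free=47 largest=46 -> 100*(47-46)/47 = 100/47 ≈ 2.128 -> rounds to 2

Answer: 2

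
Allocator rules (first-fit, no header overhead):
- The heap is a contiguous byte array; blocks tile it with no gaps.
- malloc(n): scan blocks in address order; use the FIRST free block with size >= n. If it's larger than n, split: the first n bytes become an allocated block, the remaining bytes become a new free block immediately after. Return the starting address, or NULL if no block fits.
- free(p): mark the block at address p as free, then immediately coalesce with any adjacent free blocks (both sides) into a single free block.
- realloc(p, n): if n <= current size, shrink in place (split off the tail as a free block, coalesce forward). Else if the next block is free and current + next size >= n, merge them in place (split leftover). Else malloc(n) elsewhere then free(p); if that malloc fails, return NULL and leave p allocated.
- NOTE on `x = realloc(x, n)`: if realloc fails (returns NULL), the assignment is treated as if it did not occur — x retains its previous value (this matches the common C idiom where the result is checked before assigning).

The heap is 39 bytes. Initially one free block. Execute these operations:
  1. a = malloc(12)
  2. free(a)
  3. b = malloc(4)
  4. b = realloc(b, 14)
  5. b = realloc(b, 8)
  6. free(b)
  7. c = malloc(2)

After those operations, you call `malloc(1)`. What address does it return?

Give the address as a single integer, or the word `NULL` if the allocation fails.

Op 1: a = malloc(12) -> a = 0; heap: [0-11 ALLOC][12-38 FREE]
Op 2: free(a) -> (freed a); heap: [0-38 FREE]
Op 3: b = malloc(4) -> b = 0; heap: [0-3 ALLOC][4-38 FREE]
Op 4: b = realloc(b, 14) -> b = 0; heap: [0-13 ALLOC][14-38 FREE]
Op 5: b = realloc(b, 8) -> b = 0; heap: [0-7 ALLOC][8-38 FREE]
Op 6: free(b) -> (freed b); heap: [0-38 FREE]
Op 7: c = malloc(2) -> c = 0; heap: [0-1 ALLOC][2-38 FREE]
malloc(1): first-fit scan over [0-1 ALLOC][2-38 FREE] -> 2

Answer: 2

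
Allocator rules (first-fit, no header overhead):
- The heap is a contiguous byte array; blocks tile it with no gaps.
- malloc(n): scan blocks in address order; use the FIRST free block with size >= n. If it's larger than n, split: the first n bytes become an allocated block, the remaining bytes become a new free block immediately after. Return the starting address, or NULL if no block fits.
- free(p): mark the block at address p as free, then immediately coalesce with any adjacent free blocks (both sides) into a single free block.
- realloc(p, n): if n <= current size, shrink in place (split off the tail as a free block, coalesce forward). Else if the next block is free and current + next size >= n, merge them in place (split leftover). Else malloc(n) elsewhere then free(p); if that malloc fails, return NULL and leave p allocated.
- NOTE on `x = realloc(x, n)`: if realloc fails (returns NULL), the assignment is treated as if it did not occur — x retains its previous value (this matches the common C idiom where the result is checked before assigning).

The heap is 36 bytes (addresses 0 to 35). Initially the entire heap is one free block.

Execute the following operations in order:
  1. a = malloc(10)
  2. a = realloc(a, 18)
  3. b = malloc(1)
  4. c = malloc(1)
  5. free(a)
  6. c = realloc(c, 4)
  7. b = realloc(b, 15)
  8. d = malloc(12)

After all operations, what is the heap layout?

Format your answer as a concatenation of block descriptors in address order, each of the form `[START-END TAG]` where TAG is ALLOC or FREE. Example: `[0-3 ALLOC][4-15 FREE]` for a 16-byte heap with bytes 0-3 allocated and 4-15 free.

Answer: [0-14 ALLOC][15-18 FREE][19-22 ALLOC][23-34 ALLOC][35-35 FREE]

Derivation:
Op 1: a = malloc(10) -> a = 0; heap: [0-9 ALLOC][10-35 FREE]
Op 2: a = realloc(a, 18) -> a = 0; heap: [0-17 ALLOC][18-35 FREE]
Op 3: b = malloc(1) -> b = 18; heap: [0-17 ALLOC][18-18 ALLOC][19-35 FREE]
Op 4: c = malloc(1) -> c = 19; heap: [0-17 ALLOC][18-18 ALLOC][19-19 ALLOC][20-35 FREE]
Op 5: free(a) -> (freed a); heap: [0-17 FREE][18-18 ALLOC][19-19 ALLOC][20-35 FREE]
Op 6: c = realloc(c, 4) -> c = 19; heap: [0-17 FREE][18-18 ALLOC][19-22 ALLOC][23-35 FREE]
Op 7: b = realloc(b, 15) -> b = 0; heap: [0-14 ALLOC][15-18 FREE][19-22 ALLOC][23-35 FREE]
Op 8: d = malloc(12) -> d = 23; heap: [0-14 ALLOC][15-18 FREE][19-22 ALLOC][23-34 ALLOC][35-35 FREE]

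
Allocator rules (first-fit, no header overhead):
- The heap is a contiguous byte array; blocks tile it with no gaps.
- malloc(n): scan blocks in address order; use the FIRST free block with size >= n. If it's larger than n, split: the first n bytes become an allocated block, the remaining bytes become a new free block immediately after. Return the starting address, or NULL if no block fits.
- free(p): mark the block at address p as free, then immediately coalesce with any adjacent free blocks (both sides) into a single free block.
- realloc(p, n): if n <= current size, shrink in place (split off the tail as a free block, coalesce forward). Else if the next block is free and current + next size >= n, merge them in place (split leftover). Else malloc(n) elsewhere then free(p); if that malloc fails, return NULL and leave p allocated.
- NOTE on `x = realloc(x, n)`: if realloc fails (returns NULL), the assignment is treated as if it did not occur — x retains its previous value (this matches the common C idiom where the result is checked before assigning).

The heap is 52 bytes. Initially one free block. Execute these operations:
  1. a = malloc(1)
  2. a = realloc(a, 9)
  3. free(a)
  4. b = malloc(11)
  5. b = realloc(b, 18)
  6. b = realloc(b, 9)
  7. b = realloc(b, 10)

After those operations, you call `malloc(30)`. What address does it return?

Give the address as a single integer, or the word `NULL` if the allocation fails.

Answer: 10

Derivation:
Op 1: a = malloc(1) -> a = 0; heap: [0-0 ALLOC][1-51 FREE]
Op 2: a = realloc(a, 9) -> a = 0; heap: [0-8 ALLOC][9-51 FREE]
Op 3: free(a) -> (freed a); heap: [0-51 FREE]
Op 4: b = malloc(11) -> b = 0; heap: [0-10 ALLOC][11-51 FREE]
Op 5: b = realloc(b, 18) -> b = 0; heap: [0-17 ALLOC][18-51 FREE]
Op 6: b = realloc(b, 9) -> b = 0; heap: [0-8 ALLOC][9-51 FREE]
Op 7: b = realloc(b, 10) -> b = 0; heap: [0-9 ALLOC][10-51 FREE]
malloc(30): first-fit scan over [0-9 ALLOC][10-51 FREE] -> 10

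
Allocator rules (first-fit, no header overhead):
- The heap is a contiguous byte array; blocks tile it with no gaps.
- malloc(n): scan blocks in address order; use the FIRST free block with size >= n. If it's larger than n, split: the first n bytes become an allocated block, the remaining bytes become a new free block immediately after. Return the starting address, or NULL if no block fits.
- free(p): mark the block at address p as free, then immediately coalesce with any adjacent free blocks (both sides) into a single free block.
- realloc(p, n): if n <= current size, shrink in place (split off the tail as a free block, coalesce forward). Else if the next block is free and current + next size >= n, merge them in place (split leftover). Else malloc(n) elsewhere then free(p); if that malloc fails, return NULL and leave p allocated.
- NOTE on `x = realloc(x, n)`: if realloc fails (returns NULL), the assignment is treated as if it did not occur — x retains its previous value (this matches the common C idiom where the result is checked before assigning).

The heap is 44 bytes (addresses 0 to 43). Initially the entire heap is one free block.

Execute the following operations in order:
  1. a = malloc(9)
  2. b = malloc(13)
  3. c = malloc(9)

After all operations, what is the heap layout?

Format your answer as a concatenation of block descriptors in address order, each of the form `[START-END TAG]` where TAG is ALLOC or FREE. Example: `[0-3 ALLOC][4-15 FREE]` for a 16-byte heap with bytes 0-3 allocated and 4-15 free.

Op 1: a = malloc(9) -> a = 0; heap: [0-8 ALLOC][9-43 FREE]
Op 2: b = malloc(13) -> b = 9; heap: [0-8 ALLOC][9-21 ALLOC][22-43 FREE]
Op 3: c = malloc(9) -> c = 22; heap: [0-8 ALLOC][9-21 ALLOC][22-30 ALLOC][31-43 FREE]

Answer: [0-8 ALLOC][9-21 ALLOC][22-30 ALLOC][31-43 FREE]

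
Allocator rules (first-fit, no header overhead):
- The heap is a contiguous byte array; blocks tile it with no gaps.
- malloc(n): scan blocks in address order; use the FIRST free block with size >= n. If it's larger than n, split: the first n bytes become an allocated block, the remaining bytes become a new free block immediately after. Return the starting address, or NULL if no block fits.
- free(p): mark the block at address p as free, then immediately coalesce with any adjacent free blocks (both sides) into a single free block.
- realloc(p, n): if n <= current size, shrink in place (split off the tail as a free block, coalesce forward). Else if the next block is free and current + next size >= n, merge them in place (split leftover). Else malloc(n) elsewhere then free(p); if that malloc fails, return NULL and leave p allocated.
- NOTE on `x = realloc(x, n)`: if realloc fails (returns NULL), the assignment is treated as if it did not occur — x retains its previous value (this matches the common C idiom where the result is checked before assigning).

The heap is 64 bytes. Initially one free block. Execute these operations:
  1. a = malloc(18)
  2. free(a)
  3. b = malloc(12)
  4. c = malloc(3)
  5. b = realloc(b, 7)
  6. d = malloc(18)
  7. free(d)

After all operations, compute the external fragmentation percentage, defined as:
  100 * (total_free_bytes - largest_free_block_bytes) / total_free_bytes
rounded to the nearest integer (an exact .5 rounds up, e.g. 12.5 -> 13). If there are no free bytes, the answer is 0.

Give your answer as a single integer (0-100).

Answer: 9

Derivation:
Op 1: a = malloc(18) -> a = 0; heap: [0-17 ALLOC][18-63 FREE]
Op 2: free(a) -> (freed a); heap: [0-63 FREE]
Op 3: b = malloc(12) -> b = 0; heap: [0-11 ALLOC][12-63 FREE]
Op 4: c = malloc(3) -> c = 12; heap: [0-11 ALLOC][12-14 ALLOC][15-63 FREE]
Op 5: b = realloc(b, 7) -> b = 0; heap: [0-6 ALLOC][7-11 FREE][12-14 ALLOC][15-63 FREE]
Op 6: d = malloc(18) -> d = 15; heap: [0-6 ALLOC][7-11 FREE][12-14 ALLOC][15-32 ALLOC][33-63 FREE]
Op 7: free(d) -> (freed d); heap: [0-6 ALLOC][7-11 FREE][12-14 ALLOC][15-63 FREE]
Free blocks: [5 49] total_free=54 largest=49 -> 100*(54-49)/54 = 500/54 ≈ 9.259 -> rounds to 9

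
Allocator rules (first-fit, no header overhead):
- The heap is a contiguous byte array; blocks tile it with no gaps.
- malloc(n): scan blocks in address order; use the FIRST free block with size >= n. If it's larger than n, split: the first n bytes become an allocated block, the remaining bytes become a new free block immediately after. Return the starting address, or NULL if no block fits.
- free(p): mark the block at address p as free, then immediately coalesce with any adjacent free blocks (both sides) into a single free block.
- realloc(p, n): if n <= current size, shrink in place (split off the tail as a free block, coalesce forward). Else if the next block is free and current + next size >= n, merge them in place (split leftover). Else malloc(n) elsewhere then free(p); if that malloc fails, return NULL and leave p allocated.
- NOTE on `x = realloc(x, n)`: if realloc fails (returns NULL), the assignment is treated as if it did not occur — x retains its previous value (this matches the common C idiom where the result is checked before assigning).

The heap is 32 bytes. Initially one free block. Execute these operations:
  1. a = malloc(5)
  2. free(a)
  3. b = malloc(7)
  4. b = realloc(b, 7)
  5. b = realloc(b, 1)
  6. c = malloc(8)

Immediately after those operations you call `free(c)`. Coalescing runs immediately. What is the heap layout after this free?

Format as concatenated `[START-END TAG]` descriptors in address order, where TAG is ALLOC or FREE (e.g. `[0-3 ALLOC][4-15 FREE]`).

Answer: [0-0 ALLOC][1-31 FREE]

Derivation:
Op 1: a = malloc(5) -> a = 0; heap: [0-4 ALLOC][5-31 FREE]
Op 2: free(a) -> (freed a); heap: [0-31 FREE]
Op 3: b = malloc(7) -> b = 0; heap: [0-6 ALLOC][7-31 FREE]
Op 4: b = realloc(b, 7) -> b = 0; heap: [0-6 ALLOC][7-31 FREE]
Op 5: b = realloc(b, 1) -> b = 0; heap: [0-0 ALLOC][1-31 FREE]
Op 6: c = malloc(8) -> c = 1; heap: [0-0 ALLOC][1-8 ALLOC][9-31 FREE]
free(c): c = 1 -> block [1-8 ALLOC]; mark free, coalesce with adjacent free neighbors -> [0-0 ALLOC][1-31 FREE]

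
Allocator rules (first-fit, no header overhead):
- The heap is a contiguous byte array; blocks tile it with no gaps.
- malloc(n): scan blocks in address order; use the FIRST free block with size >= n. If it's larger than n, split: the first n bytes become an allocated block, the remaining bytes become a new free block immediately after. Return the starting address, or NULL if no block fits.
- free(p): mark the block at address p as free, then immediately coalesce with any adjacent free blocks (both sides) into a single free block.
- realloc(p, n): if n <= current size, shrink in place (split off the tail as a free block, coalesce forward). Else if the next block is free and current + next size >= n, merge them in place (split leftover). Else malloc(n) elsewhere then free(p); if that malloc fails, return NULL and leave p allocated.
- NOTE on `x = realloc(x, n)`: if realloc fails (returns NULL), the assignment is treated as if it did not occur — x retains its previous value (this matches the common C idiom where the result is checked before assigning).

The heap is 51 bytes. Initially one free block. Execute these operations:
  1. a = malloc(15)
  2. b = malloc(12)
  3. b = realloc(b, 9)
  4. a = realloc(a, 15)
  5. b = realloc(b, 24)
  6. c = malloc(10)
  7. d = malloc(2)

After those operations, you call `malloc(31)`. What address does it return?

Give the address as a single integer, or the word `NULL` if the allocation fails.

Op 1: a = malloc(15) -> a = 0; heap: [0-14 ALLOC][15-50 FREE]
Op 2: b = malloc(12) -> b = 15; heap: [0-14 ALLOC][15-26 ALLOC][27-50 FREE]
Op 3: b = realloc(b, 9) -> b = 15; heap: [0-14 ALLOC][15-23 ALLOC][24-50 FREE]
Op 4: a = realloc(a, 15) -> a = 0; heap: [0-14 ALLOC][15-23 ALLOC][24-50 FREE]
Op 5: b = realloc(b, 24) -> b = 15; heap: [0-14 ALLOC][15-38 ALLOC][39-50 FREE]
Op 6: c = malloc(10) -> c = 39; heap: [0-14 ALLOC][15-38 ALLOC][39-48 ALLOC][49-50 FREE]
Op 7: d = malloc(2) -> d = 49; heap: [0-14 ALLOC][15-38 ALLOC][39-48 ALLOC][49-50 ALLOC]
malloc(31): first-fit scan over [0-14 ALLOC][15-38 ALLOC][39-48 ALLOC][49-50 ALLOC] -> NULL

Answer: NULL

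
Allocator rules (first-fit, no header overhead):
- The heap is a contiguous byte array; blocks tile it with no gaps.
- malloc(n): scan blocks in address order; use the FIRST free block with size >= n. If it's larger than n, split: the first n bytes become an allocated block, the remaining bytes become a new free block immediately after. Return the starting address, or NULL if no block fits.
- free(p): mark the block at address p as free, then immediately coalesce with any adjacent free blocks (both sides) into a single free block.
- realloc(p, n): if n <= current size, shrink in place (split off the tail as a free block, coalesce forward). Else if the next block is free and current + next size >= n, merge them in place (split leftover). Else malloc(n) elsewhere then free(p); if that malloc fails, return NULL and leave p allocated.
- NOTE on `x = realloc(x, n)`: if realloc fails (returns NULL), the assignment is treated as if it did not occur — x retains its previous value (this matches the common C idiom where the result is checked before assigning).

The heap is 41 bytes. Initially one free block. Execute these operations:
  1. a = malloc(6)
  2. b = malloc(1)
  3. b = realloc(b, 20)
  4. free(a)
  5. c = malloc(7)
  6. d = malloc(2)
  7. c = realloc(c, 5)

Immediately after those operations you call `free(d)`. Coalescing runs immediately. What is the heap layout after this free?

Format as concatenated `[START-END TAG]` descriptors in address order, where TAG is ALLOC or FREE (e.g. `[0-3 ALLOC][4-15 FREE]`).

Answer: [0-5 FREE][6-25 ALLOC][26-30 ALLOC][31-40 FREE]

Derivation:
Op 1: a = malloc(6) -> a = 0; heap: [0-5 ALLOC][6-40 FREE]
Op 2: b = malloc(1) -> b = 6; heap: [0-5 ALLOC][6-6 ALLOC][7-40 FREE]
Op 3: b = realloc(b, 20) -> b = 6; heap: [0-5 ALLOC][6-25 ALLOC][26-40 FREE]
Op 4: free(a) -> (freed a); heap: [0-5 FREE][6-25 ALLOC][26-40 FREE]
Op 5: c = malloc(7) -> c = 26; heap: [0-5 FREE][6-25 ALLOC][26-32 ALLOC][33-40 FREE]
Op 6: d = malloc(2) -> d = 0; heap: [0-1 ALLOC][2-5 FREE][6-25 ALLOC][26-32 ALLOC][33-40 FREE]
Op 7: c = realloc(c, 5) -> c = 26; heap: [0-1 ALLOC][2-5 FREE][6-25 ALLOC][26-30 ALLOC][31-40 FREE]
free(d): d = 0 -> block [0-1 ALLOC]; mark free, coalesce with adjacent free neighbors -> [0-5 FREE][6-25 ALLOC][26-30 ALLOC][31-40 FREE]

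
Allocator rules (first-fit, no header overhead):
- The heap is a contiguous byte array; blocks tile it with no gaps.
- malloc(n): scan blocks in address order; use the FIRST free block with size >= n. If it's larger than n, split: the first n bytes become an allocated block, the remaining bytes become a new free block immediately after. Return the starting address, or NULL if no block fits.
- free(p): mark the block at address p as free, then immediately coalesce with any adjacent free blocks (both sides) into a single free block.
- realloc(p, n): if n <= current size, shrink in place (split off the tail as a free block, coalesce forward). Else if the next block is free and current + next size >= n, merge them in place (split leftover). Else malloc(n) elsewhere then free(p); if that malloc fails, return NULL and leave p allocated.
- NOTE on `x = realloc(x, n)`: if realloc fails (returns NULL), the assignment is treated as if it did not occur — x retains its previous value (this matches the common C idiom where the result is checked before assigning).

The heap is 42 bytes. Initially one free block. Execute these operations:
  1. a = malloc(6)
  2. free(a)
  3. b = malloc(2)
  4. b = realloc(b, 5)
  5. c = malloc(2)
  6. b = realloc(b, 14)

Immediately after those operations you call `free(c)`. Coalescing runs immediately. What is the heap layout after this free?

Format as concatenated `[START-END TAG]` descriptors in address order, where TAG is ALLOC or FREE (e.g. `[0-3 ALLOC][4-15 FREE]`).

Op 1: a = malloc(6) -> a = 0; heap: [0-5 ALLOC][6-41 FREE]
Op 2: free(a) -> (freed a); heap: [0-41 FREE]
Op 3: b = malloc(2) -> b = 0; heap: [0-1 ALLOC][2-41 FREE]
Op 4: b = realloc(b, 5) -> b = 0; heap: [0-4 ALLOC][5-41 FREE]
Op 5: c = malloc(2) -> c = 5; heap: [0-4 ALLOC][5-6 ALLOC][7-41 FREE]
Op 6: b = realloc(b, 14) -> b = 7; heap: [0-4 FREE][5-6 ALLOC][7-20 ALLOC][21-41 FREE]
free(c): c = 5 -> block [5-6 ALLOC]; mark free, coalesce with adjacent free neighbors -> [0-6 FREE][7-20 ALLOC][21-41 FREE]

Answer: [0-6 FREE][7-20 ALLOC][21-41 FREE]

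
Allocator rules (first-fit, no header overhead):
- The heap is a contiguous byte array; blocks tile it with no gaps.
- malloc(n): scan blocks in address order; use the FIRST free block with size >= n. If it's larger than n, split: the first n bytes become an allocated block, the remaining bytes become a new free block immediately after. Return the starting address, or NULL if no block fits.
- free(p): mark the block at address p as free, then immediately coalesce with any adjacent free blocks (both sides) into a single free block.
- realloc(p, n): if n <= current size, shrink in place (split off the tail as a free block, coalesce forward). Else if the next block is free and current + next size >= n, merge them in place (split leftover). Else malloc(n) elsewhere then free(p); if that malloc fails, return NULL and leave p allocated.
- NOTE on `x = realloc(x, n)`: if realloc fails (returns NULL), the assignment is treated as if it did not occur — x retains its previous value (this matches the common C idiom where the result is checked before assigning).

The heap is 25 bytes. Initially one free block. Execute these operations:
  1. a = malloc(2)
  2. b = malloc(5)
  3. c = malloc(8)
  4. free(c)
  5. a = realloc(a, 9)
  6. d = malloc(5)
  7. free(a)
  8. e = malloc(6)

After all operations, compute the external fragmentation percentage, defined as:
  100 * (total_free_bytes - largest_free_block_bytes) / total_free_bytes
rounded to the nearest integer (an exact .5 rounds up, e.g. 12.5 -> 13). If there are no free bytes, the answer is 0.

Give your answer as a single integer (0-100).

Answer: 56

Derivation:
Op 1: a = malloc(2) -> a = 0; heap: [0-1 ALLOC][2-24 FREE]
Op 2: b = malloc(5) -> b = 2; heap: [0-1 ALLOC][2-6 ALLOC][7-24 FREE]
Op 3: c = malloc(8) -> c = 7; heap: [0-1 ALLOC][2-6 ALLOC][7-14 ALLOC][15-24 FREE]
Op 4: free(c) -> (freed c); heap: [0-1 ALLOC][2-6 ALLOC][7-24 FREE]
Op 5: a = realloc(a, 9) -> a = 7; heap: [0-1 FREE][2-6 ALLOC][7-15 ALLOC][16-24 FREE]
Op 6: d = malloc(5) -> d = 16; heap: [0-1 FREE][2-6 ALLOC][7-15 ALLOC][16-20 ALLOC][21-24 FREE]
Op 7: free(a) -> (freed a); heap: [0-1 FREE][2-6 ALLOC][7-15 FREE][16-20 ALLOC][21-24 FREE]
Op 8: e = malloc(6) -> e = 7; heap: [0-1 FREE][2-6 ALLOC][7-12 ALLOC][13-15 FREE][16-20 ALLOC][21-24 FREE]
Free blocks: [2 3 4] total_free=9 largest=4 -> 100*(9-4)/9 = 500/9 ≈ 55.556 -> rounds to 56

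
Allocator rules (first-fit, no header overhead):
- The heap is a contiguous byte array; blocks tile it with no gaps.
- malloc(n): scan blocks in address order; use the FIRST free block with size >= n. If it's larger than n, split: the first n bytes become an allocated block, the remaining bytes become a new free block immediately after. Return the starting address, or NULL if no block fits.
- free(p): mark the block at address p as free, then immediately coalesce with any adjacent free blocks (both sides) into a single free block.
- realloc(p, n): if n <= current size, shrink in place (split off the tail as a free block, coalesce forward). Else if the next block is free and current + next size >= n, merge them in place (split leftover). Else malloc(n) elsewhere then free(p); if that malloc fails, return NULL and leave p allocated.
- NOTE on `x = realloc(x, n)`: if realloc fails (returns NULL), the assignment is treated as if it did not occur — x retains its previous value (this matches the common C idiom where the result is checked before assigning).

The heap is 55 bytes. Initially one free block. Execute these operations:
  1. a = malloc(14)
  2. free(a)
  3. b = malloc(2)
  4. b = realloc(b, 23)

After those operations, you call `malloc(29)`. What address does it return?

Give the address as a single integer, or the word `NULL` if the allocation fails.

Op 1: a = malloc(14) -> a = 0; heap: [0-13 ALLOC][14-54 FREE]
Op 2: free(a) -> (freed a); heap: [0-54 FREE]
Op 3: b = malloc(2) -> b = 0; heap: [0-1 ALLOC][2-54 FREE]
Op 4: b = realloc(b, 23) -> b = 0; heap: [0-22 ALLOC][23-54 FREE]
malloc(29): first-fit scan over [0-22 ALLOC][23-54 FREE] -> 23

Answer: 23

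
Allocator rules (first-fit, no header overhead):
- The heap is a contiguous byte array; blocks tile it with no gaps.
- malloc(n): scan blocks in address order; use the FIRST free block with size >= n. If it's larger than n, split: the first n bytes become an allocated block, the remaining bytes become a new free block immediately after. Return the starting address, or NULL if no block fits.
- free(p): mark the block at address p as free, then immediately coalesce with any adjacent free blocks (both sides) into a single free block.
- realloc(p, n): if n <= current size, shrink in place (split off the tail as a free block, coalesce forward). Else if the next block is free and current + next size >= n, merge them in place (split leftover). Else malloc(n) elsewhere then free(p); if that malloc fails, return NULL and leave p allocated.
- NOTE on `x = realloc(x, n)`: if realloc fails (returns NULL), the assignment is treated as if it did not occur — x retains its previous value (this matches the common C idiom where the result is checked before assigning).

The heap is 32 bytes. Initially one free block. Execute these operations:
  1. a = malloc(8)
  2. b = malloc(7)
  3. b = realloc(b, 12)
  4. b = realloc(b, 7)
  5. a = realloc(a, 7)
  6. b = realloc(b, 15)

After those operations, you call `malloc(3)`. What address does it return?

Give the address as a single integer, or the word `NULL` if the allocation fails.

Answer: 23

Derivation:
Op 1: a = malloc(8) -> a = 0; heap: [0-7 ALLOC][8-31 FREE]
Op 2: b = malloc(7) -> b = 8; heap: [0-7 ALLOC][8-14 ALLOC][15-31 FREE]
Op 3: b = realloc(b, 12) -> b = 8; heap: [0-7 ALLOC][8-19 ALLOC][20-31 FREE]
Op 4: b = realloc(b, 7) -> b = 8; heap: [0-7 ALLOC][8-14 ALLOC][15-31 FREE]
Op 5: a = realloc(a, 7) -> a = 0; heap: [0-6 ALLOC][7-7 FREE][8-14 ALLOC][15-31 FREE]
Op 6: b = realloc(b, 15) -> b = 8; heap: [0-6 ALLOC][7-7 FREE][8-22 ALLOC][23-31 FREE]
malloc(3): first-fit scan over [0-6 ALLOC][7-7 FREE][8-22 ALLOC][23-31 FREE] -> 23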